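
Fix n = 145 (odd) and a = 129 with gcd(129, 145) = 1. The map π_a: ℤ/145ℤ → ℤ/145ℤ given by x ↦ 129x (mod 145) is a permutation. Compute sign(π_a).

+1

Start at x=136: 136 → 144 → 16 → 34 → 36 → 4 → 81 → … (one orbit).
Decompose π into cycles: lengths [14, 14, 14, 14, 14, 14, 14, 14, 14, 14, 2, 2, 1] (13 cycles, including the fixed point 0).
145 − 13 = 132 transpositions; sign(π) = (−1)^132 = +1.
Zolotarev: (129|145) = +1, matching the cycle-count sign.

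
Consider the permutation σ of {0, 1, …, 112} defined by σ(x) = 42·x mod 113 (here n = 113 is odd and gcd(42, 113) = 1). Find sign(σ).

-1

Trace 42: π^k(42) = [42, 69, 73, 15, 65, 18, 78] for k=0..6.
Cycle type of π: 16×7 + 1; total 8 cycles.
113 − 8 = 105 transpositions; sign(π) = (−1)^105 = -1.
(42|113)_J = -1 (Zolotarev's lemma cross-check).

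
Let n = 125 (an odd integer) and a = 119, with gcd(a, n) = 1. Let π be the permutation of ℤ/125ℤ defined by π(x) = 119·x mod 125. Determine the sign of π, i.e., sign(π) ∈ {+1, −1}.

Start at x=31: 31 → 64 → 116 → 54 → 51 → 69 → 86 → … (one orbit).
Decompose π into cycles: lengths [50, 50, 10, 10, 2, 2, 1] (7 cycles, including the fixed point 0).
n − c = 125 − 7 = 118; sign = (−1)^118 = +1.

+1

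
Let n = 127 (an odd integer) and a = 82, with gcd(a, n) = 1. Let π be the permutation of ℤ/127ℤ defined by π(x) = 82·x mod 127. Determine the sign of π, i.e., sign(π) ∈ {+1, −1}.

Start at x=25: 25 → 18 → 79 → 1 → 82 → 120 → 61 → … (one orbit).
Decompose π into cycles: lengths [63, 63, 1] (3 cycles, including the fixed point 0).
n − c = 127 − 3 = 124; sign = (−1)^124 = +1.
(82|127)_J = +1 (Zolotarev's lemma cross-check).

+1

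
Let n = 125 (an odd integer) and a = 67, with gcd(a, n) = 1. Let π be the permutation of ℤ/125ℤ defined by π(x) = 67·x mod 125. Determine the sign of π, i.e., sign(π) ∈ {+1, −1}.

Orbit of 37 under x↦67x: [37, 104, 93, 106, 102, 84, 3]… (length divides ord_125(67)).
4 cycles of lengths [100, 20, 4, 1].
With 4 cycles on 125 points, sign = (−1)^{125−4} = -1.
Check: (67/125) = -1 by Zolotarev.

-1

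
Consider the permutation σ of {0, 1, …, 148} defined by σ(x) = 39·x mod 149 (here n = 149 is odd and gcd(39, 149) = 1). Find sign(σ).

Trace 37: π^k(37) = [37, 102, 104, 33, 95, 129, 114] for k=0..6.
π_39 has 5 disjoint cycles with lengths [37, 37, 37, 37, 1] on {0,…,148}.
5 cycles on 149: each ℓ→(−1)^(ℓ−1), product (−1)^144 = +1.
(39|149)_J = +1 (Zolotarev's lemma cross-check).

+1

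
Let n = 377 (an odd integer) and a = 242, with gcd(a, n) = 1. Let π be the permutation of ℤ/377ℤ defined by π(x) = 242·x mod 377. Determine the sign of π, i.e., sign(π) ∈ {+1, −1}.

Trace 53: π^k(53) = [53, 8, 51, 278, 170, 47, 64] for k=0..6.
17 cycles of lengths [28, 28, 28, 28, 28, 28, 28, 28, 28, 28, 28, 28, 28, 4, 4, 4, 1].
With 17 cycles on 377 points, sign = (−1)^{377−17} = +1.
Zolotarev: (242|377) = +1, matching the cycle-count sign.

+1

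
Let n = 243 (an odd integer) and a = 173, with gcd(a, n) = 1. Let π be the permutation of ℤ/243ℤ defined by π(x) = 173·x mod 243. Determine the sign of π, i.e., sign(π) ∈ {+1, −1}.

Trace 68: π^k(68) = [68, 100, 47, 112, 179, 106, 113] for k=0..6.
6 cycles of lengths [162, 54, 18, 6, 2, 1].
n − c = 243 − 6 = 237; sign = (−1)^237 = -1.

-1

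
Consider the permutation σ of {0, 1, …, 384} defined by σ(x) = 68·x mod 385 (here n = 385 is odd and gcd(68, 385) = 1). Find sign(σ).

-1

Orbit of 237 under x↦68x: [237, 331, 178, 169, 327, 291, 153]… (length divides ord_385(68)).
Cycle lengths of π_68 on ℤ/385ℤ: [60, 60, 60, 60, 30, 30, 20, 20, 12, 12, 10, 6, 4, 1]; 14 cycles in total.
sign(π) = (−1)^{n − #cycles} = (−1)^{385−14} = (−1)^371 = -1.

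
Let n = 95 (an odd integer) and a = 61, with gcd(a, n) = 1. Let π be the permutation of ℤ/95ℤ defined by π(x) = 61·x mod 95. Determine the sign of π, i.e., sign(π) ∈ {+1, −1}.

Trace 36: π^k(36) = [36, 11, 6, 81, 1, 61, 16] for k=0..6.
The orbit structure of x ↦ 61x mod 95: 15 orbits of sizes [9, 9, 9, 9, 9, 9, 9, 9, 9, 9, 1, 1, 1, 1, 1].
sign(π) = (−1)^{n − #cycles} = (−1)^{95−15} = (−1)^80 = +1.
Check: (61/95) = +1 by Zolotarev.

+1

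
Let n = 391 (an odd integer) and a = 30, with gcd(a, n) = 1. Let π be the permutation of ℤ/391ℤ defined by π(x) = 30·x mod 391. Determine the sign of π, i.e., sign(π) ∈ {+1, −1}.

Trace 18: π^k(18) = [18, 149, 169, 378, 1, 30, 118] for k=0..6.
Decompose π into cycles: lengths [44, 44, 44, 44, 44, 44, 44, 44, 22, 4, 4, 4, 4, 1] (14 cycles, including the fixed point 0).
14 cycles on 391: each ℓ→(−1)^(ℓ−1), product (−1)^377 = -1.

-1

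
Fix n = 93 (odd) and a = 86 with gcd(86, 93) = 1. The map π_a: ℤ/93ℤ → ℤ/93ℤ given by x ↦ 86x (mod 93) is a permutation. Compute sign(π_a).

Trace 40: π^k(40) = [40, 92, 7, 44, 64, 17, 67] for k=0..6.
Decompose π into cycles: lengths [30, 30, 30, 2, 1] (5 cycles, including the fixed point 0).
Σ(ℓ_i−1) = 93−5 = 88; sign = (−1)^88 = +1.

+1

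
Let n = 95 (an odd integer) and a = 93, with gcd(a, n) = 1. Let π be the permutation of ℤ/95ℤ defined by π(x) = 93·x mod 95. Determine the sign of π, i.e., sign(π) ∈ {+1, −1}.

-1

Start at x=83: 83 → 24 → 47 → 1 → 93 → 4 → 87 → … (one orbit).
Cycle lengths of π_93 on ℤ/95ℤ: [36, 36, 9, 9, 4, 1]; 6 cycles in total.
With 6 cycles on 95 points, sign = (−1)^{95−6} = -1.
The Jacobi symbol (93|95) = -1 (Zolotarev) agrees.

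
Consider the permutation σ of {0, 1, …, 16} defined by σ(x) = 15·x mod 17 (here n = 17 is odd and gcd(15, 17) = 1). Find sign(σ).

+1

Start at x=16: 16 → 2 → 13 → 8 → 1 → 15 → 4 → … (one orbit).
Cycle lengths of π_15 on ℤ/17ℤ: [8, 8, 1]; 3 cycles in total.
With 3 cycles on 17 points, sign = (−1)^{17−3} = +1.
Check: (15/17) = +1 by Zolotarev.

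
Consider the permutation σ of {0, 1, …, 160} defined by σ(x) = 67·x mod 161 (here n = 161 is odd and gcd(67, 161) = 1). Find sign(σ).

-1

Trace 67: π^k(67) = [67, 142, 15, 39, 37, 64, 102] for k=0..6.
π_67 has 6 disjoint cycles with lengths [66, 66, 22, 3, 3, 1] on {0,…,160}.
161 − 6 = 155 transpositions; sign(π) = (−1)^155 = -1.
Zolotarev: (67|161) = -1, matching the cycle-count sign.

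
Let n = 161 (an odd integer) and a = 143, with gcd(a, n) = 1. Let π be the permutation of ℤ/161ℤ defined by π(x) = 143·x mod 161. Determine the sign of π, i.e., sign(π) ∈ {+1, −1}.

Trace 16: π^k(16) = [16, 34, 32, 68, 64, 136, 128] for k=0..6.
5 cycles of lengths [66, 66, 22, 6, 1].
5 cycles on 161: each ℓ→(−1)^(ℓ−1), product (−1)^156 = +1.

+1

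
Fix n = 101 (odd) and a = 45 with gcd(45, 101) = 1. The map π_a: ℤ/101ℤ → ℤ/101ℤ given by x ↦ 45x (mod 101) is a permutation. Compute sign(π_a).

+1

Trace 16: π^k(16) = [16, 13, 80, 65, 97, 22, 81] for k=0..6.
The orbit structure of x ↦ 45x mod 101: 3 orbits of sizes [50, 50, 1].
3 cycles on 101: each ℓ→(−1)^(ℓ−1), product (−1)^98 = +1.
Check: (45/101) = +1 by Zolotarev.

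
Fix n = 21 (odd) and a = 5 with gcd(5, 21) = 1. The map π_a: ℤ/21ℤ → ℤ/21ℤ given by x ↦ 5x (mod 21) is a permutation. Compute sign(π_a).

Start at x=5: 5 → 4 → 20 → 16 → 17 → 1 → 5 (one orbit).
Cycle type of π: 6×3 + 2 + 1; total 5 cycles.
5 cycles on 21: each ℓ→(−1)^(ℓ−1), product (−1)^16 = +1.

+1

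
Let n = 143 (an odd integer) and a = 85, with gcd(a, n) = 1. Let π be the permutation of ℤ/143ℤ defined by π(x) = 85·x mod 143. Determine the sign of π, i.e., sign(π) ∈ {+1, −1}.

Trace 24: π^k(24) = [24, 38, 84, 133, 8, 108, 28] for k=0..6.
The orbit structure of x ↦ 85x mod 143: 5 orbits of sizes [60, 60, 12, 10, 1].
With 5 cycles on 143 points, sign = (−1)^{143−5} = +1.

+1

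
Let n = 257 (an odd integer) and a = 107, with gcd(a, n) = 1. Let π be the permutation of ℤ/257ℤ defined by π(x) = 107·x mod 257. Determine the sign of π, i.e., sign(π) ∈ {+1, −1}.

-1

Start at x=61: 61 → 102 → 120 → 247 → 215 → 132 → 246 → … (one orbit).
The orbit structure of x ↦ 107x mod 257: 2 orbits of sizes [256, 1].
2 cycles on 257: each ℓ→(−1)^(ℓ−1), product (−1)^255 = -1.
Check: (107/257) = -1 by Zolotarev.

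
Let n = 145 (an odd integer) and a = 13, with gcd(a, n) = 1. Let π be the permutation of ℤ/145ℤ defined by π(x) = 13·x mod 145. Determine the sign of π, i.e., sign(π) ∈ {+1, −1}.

Orbit of 136 under x↦13x: [136, 28, 74, 92, 36, 33, 139]… (length divides ord_145(13)).
8 cycles of lengths [28, 28, 28, 28, 14, 14, 4, 1].
8 cycles on 145: each ℓ→(−1)^(ℓ−1), product (−1)^137 = -1.
Zolotarev: (13|145) = -1, matching the cycle-count sign.

-1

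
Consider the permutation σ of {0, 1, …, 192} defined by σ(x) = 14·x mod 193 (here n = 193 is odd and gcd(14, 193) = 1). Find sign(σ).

Orbit of 184 under x↦14x: [184, 67, 166, 8, 112, 24, 143]… (length divides ord_193(14)).
7 cycles of lengths [32, 32, 32, 32, 32, 32, 1].
Σ(ℓ_i−1) = 193−7 = 186; sign = (−1)^186 = +1.
Via Zolotarev, sign(π_{14}) = (14|193) = +1.

+1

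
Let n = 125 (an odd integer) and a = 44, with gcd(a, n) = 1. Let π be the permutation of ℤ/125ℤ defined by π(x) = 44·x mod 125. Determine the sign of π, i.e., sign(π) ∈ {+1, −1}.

Trace 61: π^k(61) = [61, 59, 96, 99, 106, 39, 91] for k=0..6.
The orbit structure of x ↦ 44x mod 125: 7 orbits of sizes [50, 50, 10, 10, 2, 2, 1].
7 cycles on 125: each ℓ→(−1)^(ℓ−1), product (−1)^118 = +1.
Zolotarev: (44|125) = +1, matching the cycle-count sign.

+1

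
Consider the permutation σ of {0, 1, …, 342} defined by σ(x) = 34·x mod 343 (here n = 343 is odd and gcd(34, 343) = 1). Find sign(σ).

Start at x=232: 232 → 342 → 309 → 216 → 141 → 335 → 71 → … (one orbit).
The orbit structure of x ↦ 34x mod 343: 10 orbits of sizes [98, 98, 98, 14, 14, 14, 2, 2, 2, 1].
sign(π) = (−1)^{n − #cycles} = (−1)^{343−10} = (−1)^333 = -1.
Via Zolotarev, sign(π_{34}) = (34|343) = -1.

-1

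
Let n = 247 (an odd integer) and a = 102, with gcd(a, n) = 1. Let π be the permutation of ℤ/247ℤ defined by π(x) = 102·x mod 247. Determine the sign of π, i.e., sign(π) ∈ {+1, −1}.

Trace 96: π^k(96) = [96, 159, 163, 77, 197, 87, 229] for k=0..6.
Cycle type of π: 12×19 + 3×6 + 1; total 26 cycles.
n − c = 247 − 26 = 221; sign = (−1)^221 = -1.

-1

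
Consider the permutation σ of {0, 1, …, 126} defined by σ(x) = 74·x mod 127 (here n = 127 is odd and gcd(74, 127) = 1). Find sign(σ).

+1

Start at x=32: 32 → 82 → 99 → 87 → 88 → 35 → 50 → … (one orbit).
Cycle type of π: 63×2 + 1; total 3 cycles.
With 3 cycles on 127 points, sign = (−1)^{127−3} = +1.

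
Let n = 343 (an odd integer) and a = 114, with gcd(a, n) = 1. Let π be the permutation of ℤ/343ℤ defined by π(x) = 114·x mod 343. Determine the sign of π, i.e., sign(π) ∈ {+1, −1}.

+1

Start at x=198: 198 → 277 → 22 → 107 → 193 → 50 → 212 → … (one orbit).
7 cycles of lengths [147, 147, 21, 21, 3, 3, 1].
7 cycles on 343: each ℓ→(−1)^(ℓ−1), product (−1)^336 = +1.
Check: (114/343) = +1 by Zolotarev.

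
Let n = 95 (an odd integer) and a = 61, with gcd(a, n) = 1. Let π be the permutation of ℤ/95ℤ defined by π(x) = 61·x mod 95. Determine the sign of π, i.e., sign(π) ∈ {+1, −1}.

Orbit of 11 under x↦61x: [11, 6, 81, 1, 61, 16, 26]… (length divides ord_95(61)).
The orbit structure of x ↦ 61x mod 95: 15 orbits of sizes [9, 9, 9, 9, 9, 9, 9, 9, 9, 9, 1, 1, 1, 1, 1].
n − c = 95 − 15 = 80; sign = (−1)^80 = +1.

+1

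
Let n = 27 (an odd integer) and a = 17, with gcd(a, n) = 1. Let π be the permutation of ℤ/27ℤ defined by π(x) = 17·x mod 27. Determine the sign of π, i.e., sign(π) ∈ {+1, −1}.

Trace 26: π^k(26) = [26, 10, 8, 1, 17, 19] for k=0..5.
Decompose π into cycles: lengths [6, 6, 6, 2, 2, 2, 2, 1] (8 cycles, including the fixed point 0).
sign(π) = (−1)^{n − #cycles} = (−1)^{27−8} = (−1)^19 = -1.
The Jacobi symbol (17|27) = -1 (Zolotarev) agrees.

-1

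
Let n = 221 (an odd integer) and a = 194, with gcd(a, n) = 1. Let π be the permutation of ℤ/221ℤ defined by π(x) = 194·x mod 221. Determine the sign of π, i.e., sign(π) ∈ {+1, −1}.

-1

Orbit of 116 under x↦194x: [116, 183, 142, 144, 90, 1, 194]… (length divides ord_221(194)).
20 cycles of lengths [16, 16, 16, 16, 16, 16, 16, 16, 16, 16, 16, 16, 16, 2, 2, 2, 2, 2, 2, 1].
Σ(ℓ_i−1) = 221−20 = 201; sign = (−1)^201 = -1.
The Jacobi symbol (194|221) = -1 (Zolotarev) agrees.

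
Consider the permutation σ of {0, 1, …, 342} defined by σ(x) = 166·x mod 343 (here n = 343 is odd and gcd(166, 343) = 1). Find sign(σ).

-1

Orbit of 31 under x↦166x: [31, 1, 166, 116, 48, 79, 80]… (length divides ord_343(166)).
The orbit structure of x ↦ 166x mod 343: 16 orbits of sizes [42, 42, 42, 42, 42, 42, 42, 6, 6, 6, 6, 6, 6, 6, 6, 1].
sign(π) = (−1)^{n − #cycles} = (−1)^{343−16} = (−1)^327 = -1.
Check: (166/343) = -1 by Zolotarev.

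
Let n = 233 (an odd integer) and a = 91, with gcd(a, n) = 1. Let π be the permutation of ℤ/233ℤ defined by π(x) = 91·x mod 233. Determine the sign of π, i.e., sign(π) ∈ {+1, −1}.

+1

Orbit of 184 under x↦91x: [184, 201, 117, 162, 63, 141, 16]… (length divides ord_233(91)).
Cycle type of π: 58×4 + 1; total 5 cycles.
Σ(ℓ_i−1) = 233−5 = 228; sign = (−1)^228 = +1.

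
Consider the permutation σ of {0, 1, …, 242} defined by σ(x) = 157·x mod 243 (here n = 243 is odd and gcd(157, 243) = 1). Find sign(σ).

Orbit of 97 under x↦157x: [97, 163, 76, 25, 37, 220, 34]… (length divides ord_243(157)).
11 cycles of lengths [81, 81, 27, 27, 9, 9, 3, 3, 1, 1, 1].
11 cycles on 243: each ℓ→(−1)^(ℓ−1), product (−1)^232 = +1.

+1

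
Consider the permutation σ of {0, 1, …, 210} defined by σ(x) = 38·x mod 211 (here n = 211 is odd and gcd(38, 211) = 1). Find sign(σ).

Orbit of 94 under x↦38x: [94, 196, 63, 73, 31, 123, 32]… (length divides ord_211(38)).
Cycle lengths of π_38 on ℤ/211ℤ: [42, 42, 42, 42, 42, 1]; 6 cycles in total.
n − c = 211 − 6 = 205; sign = (−1)^205 = -1.
Via Zolotarev, sign(π_{38}) = (38|211) = -1.

-1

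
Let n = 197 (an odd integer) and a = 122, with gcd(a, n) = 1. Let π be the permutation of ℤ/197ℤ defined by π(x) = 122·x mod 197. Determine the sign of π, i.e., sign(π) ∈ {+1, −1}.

-1

Trace 131: π^k(131) = [131, 25, 95, 164, 111, 146, 82] for k=0..6.
Cycle lengths of π_122 on ℤ/197ℤ: [196, 1]; 2 cycles in total.
Σ(ℓ_i−1) = 197−2 = 195; sign = (−1)^195 = -1.
Zolotarev: (122|197) = -1, matching the cycle-count sign.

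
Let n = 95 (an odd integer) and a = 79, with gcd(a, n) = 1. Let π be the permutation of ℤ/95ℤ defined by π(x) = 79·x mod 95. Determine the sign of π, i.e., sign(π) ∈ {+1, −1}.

Orbit of 61 under x↦79x: [61, 69, 36, 89, 1, 79, 66]… (length divides ord_95(79)).
The orbit structure of x ↦ 79x mod 95: 8 orbits of sizes [18, 18, 18, 18, 18, 2, 2, 1].
95 − 8 = 87 transpositions; sign(π) = (−1)^87 = -1.
(79|95)_J = -1 (Zolotarev's lemma cross-check).

-1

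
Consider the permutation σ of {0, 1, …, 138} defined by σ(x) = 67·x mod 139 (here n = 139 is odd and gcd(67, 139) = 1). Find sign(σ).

Trace 54: π^k(54) = [54, 4, 129, 25, 7, 52, 9] for k=0..6.
Cycle type of π: 69×2 + 1; total 3 cycles.
3 cycles on 139: each ℓ→(−1)^(ℓ−1), product (−1)^136 = +1.
Via Zolotarev, sign(π_{67}) = (67|139) = +1.

+1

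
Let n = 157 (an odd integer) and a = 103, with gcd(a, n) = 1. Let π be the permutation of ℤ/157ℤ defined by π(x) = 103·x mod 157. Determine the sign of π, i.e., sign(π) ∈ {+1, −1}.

Orbit of 118 under x↦103x: [118, 65, 101, 41, 141, 79, 130]… (length divides ord_157(103)).
Decompose π into cycles: lengths [52, 52, 52, 1] (4 cycles, including the fixed point 0).
157 − 4 = 153 transpositions; sign(π) = (−1)^153 = -1.

-1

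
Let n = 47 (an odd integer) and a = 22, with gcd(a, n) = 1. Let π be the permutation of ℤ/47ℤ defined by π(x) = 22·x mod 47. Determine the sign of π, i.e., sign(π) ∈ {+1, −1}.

-1

Orbit of 11 under x↦22x: [11, 7, 13, 4, 41, 9, 10]… (length divides ord_47(22)).
π_22 has 2 disjoint cycles with lengths [46, 1] on {0,…,46}.
sign(π) = (−1)^{n − #cycles} = (−1)^{47−2} = (−1)^45 = -1.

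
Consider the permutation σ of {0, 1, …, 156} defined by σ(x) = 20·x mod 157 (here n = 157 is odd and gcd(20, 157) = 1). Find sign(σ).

-1

Trace 49: π^k(49) = [49, 38, 132, 128, 48, 18, 46] for k=0..6.
2 cycles of lengths [156, 1].
157 − 2 = 155 transpositions; sign(π) = (−1)^155 = -1.
The Jacobi symbol (20|157) = -1 (Zolotarev) agrees.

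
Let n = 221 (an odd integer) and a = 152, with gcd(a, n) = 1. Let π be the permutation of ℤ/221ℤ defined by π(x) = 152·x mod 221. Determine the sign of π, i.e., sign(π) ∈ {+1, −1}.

+1

Trace 152: π^k(152) = [152, 120, 118, 35, 16, 1] for k=0..5.
Decompose π into cycles: lengths [6, 6, 6, 6, 6, 6, 6, 6, 6, 6, 6, 6, 6, 6, 6, 6, 6, 6, 6, 6, 6, 6, 6, 6, 6, 6, 6, 6, 6, 6, 6, 6, 3, 3, 3, 3, 2, 2, 2, 2, 2, 2, 2, 2, 1] (45 cycles, including the fixed point 0).
n − c = 221 − 45 = 176; sign = (−1)^176 = +1.
The Jacobi symbol (152|221) = +1 (Zolotarev) agrees.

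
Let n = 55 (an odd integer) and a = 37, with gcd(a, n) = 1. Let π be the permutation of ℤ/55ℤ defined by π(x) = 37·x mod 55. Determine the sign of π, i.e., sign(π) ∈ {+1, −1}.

Orbit of 47 under x↦37x: [47, 34, 48, 16, 42, 14, 23]… (length divides ord_55(37)).
Cycle type of π: 20×2 + 5×2 + 4 + 1; total 6 cycles.
6 cycles on 55: each ℓ→(−1)^(ℓ−1), product (−1)^49 = -1.
Via Zolotarev, sign(π_{37}) = (37|55) = -1.

-1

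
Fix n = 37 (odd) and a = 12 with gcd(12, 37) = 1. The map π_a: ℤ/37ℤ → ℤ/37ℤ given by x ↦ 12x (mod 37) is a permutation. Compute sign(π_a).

+1

Trace 9: π^k(9) = [9, 34, 1, 12, 33, 26, 16] for k=0..6.
π_12 has 5 disjoint cycles with lengths [9, 9, 9, 9, 1] on {0,…,36}.
sign(π) = (−1)^{n − #cycles} = (−1)^{37−5} = (−1)^32 = +1.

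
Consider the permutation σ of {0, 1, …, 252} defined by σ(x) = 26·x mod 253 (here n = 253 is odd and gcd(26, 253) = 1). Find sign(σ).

+1

Start at x=234: 234 → 12 → 59 → 16 → 163 → 190 → 133 → … (one orbit).
Decompose π into cycles: lengths [55, 55, 55, 55, 11, 11, 5, 5, 1] (9 cycles, including the fixed point 0).
n − c = 253 − 9 = 244; sign = (−1)^244 = +1.
Via Zolotarev, sign(π_{26}) = (26|253) = +1.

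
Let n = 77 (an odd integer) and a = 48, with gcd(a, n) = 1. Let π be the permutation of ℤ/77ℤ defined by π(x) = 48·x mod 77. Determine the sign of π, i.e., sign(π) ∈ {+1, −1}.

-1

Orbit of 34 under x↦48x: [34, 15, 27, 64, 69, 1, 48]… (length divides ord_77(48)).
Decompose π into cycles: lengths [10, 10, 10, 10, 10, 10, 5, 5, 2, 2, 2, 1] (12 cycles, including the fixed point 0).
12 cycles on 77: each ℓ→(−1)^(ℓ−1), product (−1)^65 = -1.
Zolotarev: (48|77) = -1, matching the cycle-count sign.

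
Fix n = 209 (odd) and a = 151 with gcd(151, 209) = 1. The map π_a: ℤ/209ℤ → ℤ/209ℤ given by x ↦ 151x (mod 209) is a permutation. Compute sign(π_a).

Start at x=94: 94 → 191 → 208 → 58 → 189 → 115 → 18 → … (one orbit).
29 cycles of lengths [10, 10, 10, 10, 10, 10, 10, 10, 10, 10, 10, 10, 10, 10, 10, 10, 10, 10, 10, 2, 2, 2, 2, 2, 2, 2, 2, 2, 1].
209 − 29 = 180 transpositions; sign(π) = (−1)^180 = +1.
Check: (151/209) = +1 by Zolotarev.

+1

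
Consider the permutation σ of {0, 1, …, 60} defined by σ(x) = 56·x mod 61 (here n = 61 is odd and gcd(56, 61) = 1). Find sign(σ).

Start at x=12: 12 → 1 → 56 → 25 → 58 → 15 → 47 → … (one orbit).
π_56 has 5 disjoint cycles with lengths [15, 15, 15, 15, 1] on {0,…,60}.
sign(π) = (−1)^{n − #cycles} = (−1)^{61−5} = (−1)^56 = +1.
Zolotarev: (56|61) = +1, matching the cycle-count sign.

+1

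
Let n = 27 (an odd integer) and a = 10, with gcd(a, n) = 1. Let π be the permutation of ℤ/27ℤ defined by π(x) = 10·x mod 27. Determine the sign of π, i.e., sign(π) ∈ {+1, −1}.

+1

Start at x=10: 10 → 19 → 1 → 10 (one orbit).
Cycle type of π: 3×6 + 1×9; total 15 cycles.
With 15 cycles on 27 points, sign = (−1)^{27−15} = +1.
The Jacobi symbol (10|27) = +1 (Zolotarev) agrees.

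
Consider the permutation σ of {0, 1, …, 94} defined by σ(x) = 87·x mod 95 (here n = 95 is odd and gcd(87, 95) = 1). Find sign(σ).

Start at x=39: 39 → 68 → 26 → 77 → 49 → 83 → 1 → … (one orbit).
14 cycles of lengths [12, 12, 12, 12, 12, 12, 4, 3, 3, 3, 3, 3, 3, 1].
n − c = 95 − 14 = 81; sign = (−1)^81 = -1.

-1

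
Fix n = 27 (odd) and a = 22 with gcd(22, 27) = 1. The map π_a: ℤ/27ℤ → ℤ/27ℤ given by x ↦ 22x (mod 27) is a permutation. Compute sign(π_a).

+1

Start at x=7: 7 → 19 → 13 → 16 → 1 → 22 → 25 → … (one orbit).
The orbit structure of x ↦ 22x mod 27: 7 orbits of sizes [9, 9, 3, 3, 1, 1, 1].
7 cycles on 27: each ℓ→(−1)^(ℓ−1), product (−1)^20 = +1.
Check: (22/27) = +1 by Zolotarev.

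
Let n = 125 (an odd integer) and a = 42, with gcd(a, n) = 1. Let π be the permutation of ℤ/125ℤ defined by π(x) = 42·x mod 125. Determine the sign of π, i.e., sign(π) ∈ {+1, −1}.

Orbit of 34 under x↦42x: [34, 53, 101, 117, 39, 13, 46]… (length divides ord_125(42)).
Cycle lengths of π_42 on ℤ/125ℤ: [100, 20, 4, 1]; 4 cycles in total.
With 4 cycles on 125 points, sign = (−1)^{125−4} = -1.
Via Zolotarev, sign(π_{42}) = (42|125) = -1.

-1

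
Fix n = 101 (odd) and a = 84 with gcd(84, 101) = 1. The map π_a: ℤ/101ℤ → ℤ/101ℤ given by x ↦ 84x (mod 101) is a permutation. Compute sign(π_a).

Orbit of 1 under x↦84x: [1, 84, 87, 36, 95]… (length divides ord_101(84)).
Cycle type of π: 5×20 + 1; total 21 cycles.
101 − 21 = 80 transpositions; sign(π) = (−1)^80 = +1.
The Jacobi symbol (84|101) = +1 (Zolotarev) agrees.

+1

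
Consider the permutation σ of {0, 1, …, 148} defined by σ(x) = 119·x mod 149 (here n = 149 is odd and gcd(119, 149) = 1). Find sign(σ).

Orbit of 47 under x↦119x: [47, 80, 133, 33, 53, 49, 20]… (length divides ord_149(119)).
π_119 has 3 disjoint cycles with lengths [74, 74, 1] on {0,…,148}.
n − c = 149 − 3 = 146; sign = (−1)^146 = +1.
Via Zolotarev, sign(π_{119}) = (119|149) = +1.

+1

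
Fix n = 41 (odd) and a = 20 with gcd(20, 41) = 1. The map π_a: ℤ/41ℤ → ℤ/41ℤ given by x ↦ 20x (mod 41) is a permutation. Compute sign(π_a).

Start at x=10: 10 → 36 → 23 → 9 → 16 → 33 → 4 → … (one orbit).
Cycle lengths of π_20 on ℤ/41ℤ: [20, 20, 1]; 3 cycles in total.
3 cycles on 41: each ℓ→(−1)^(ℓ−1), product (−1)^38 = +1.
The Jacobi symbol (20|41) = +1 (Zolotarev) agrees.

+1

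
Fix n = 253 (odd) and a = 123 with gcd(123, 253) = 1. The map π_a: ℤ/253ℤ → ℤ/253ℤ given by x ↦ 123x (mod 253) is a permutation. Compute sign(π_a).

-1

Start at x=200: 200 → 59 → 173 → 27 → 32 → 141 → 139 → … (one orbit).
Cycle lengths of π_123 on ℤ/253ℤ: [110, 110, 11, 11, 10, 1]; 6 cycles in total.
With 6 cycles on 253 points, sign = (−1)^{253−6} = -1.
Zolotarev: (123|253) = -1, matching the cycle-count sign.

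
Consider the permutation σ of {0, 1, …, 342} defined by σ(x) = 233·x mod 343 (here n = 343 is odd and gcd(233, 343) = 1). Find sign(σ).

Orbit of 2 under x↦233x: [2, 123, 190, 23, 214, 127, 93]… (length divides ord_343(233)).
The orbit structure of x ↦ 233x mod 343: 7 orbits of sizes [147, 147, 21, 21, 3, 3, 1].
343 − 7 = 336 transpositions; sign(π) = (−1)^336 = +1.
Check: (233/343) = +1 by Zolotarev.

+1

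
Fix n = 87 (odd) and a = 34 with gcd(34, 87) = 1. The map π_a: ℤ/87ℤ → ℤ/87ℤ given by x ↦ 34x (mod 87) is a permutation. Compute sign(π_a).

Orbit of 13 under x↦34x: [13, 7, 64, 1, 34, 25, 67]… (length divides ord_87(34)).
Decompose π into cycles: lengths [14, 14, 14, 14, 14, 14, 1, 1, 1] (9 cycles, including the fixed point 0).
n − c = 87 − 9 = 78; sign = (−1)^78 = +1.

+1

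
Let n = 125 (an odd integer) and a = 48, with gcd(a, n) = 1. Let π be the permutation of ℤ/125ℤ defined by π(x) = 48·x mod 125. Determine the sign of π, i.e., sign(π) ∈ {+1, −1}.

-1

Orbit of 91 under x↦48x: [91, 118, 39, 122, 106, 88, 99]… (length divides ord_125(48)).
The orbit structure of x ↦ 48x mod 125: 4 orbits of sizes [100, 20, 4, 1].
4 cycles on 125: each ℓ→(−1)^(ℓ−1), product (−1)^121 = -1.
Zolotarev: (48|125) = -1, matching the cycle-count sign.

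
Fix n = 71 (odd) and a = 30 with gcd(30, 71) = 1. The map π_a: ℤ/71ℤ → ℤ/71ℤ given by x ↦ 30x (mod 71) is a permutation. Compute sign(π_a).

Orbit of 30 under x↦30x: [30, 48, 20, 32, 37, 45, 1]… (length divides ord_71(30)).
Cycle type of π: 7×10 + 1; total 11 cycles.
n − c = 71 − 11 = 60; sign = (−1)^60 = +1.
Check: (30/71) = +1 by Zolotarev.

+1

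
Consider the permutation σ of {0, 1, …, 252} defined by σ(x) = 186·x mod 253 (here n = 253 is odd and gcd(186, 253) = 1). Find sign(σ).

Start at x=177: 177 → 32 → 133 → 197 → 210 → 98 → 12 → … (one orbit).
Cycle lengths of π_186 on ℤ/253ℤ: [22, 22, 22, 22, 22, 22, 22, 22, 22, 22, 11, 11, 2, 2, 2, 2, 2, 1]; 18 cycles in total.
Σ(ℓ_i−1) = 253−18 = 235; sign = (−1)^235 = -1.

-1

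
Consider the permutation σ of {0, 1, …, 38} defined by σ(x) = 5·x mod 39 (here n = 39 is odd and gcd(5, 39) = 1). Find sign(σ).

Start at x=8: 8 → 1 → 5 → 25 → 8 (one orbit).
Cycle type of π: 4×9 + 2 + 1; total 11 cycles.
Σ(ℓ_i−1) = 39−11 = 28; sign = (−1)^28 = +1.

+1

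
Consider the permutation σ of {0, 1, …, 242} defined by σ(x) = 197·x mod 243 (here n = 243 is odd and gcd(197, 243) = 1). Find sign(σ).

-1

Trace 206: π^k(206) = [206, 1, 197, 172, 107, 181, 179] for k=0..6.
Cycle lengths of π_197 on ℤ/243ℤ: [54, 54, 54, 18, 18, 18, 6, 6, 6, 2, 2, 2, 2, 1]; 14 cycles in total.
Σ(ℓ_i−1) = 243−14 = 229; sign = (−1)^229 = -1.
Zolotarev: (197|243) = -1, matching the cycle-count sign.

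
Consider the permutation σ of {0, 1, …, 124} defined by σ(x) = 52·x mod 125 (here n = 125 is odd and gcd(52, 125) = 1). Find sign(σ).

Start at x=74: 74 → 98 → 96 → 117 → 84 → 118 → 11 → … (one orbit).
Cycle lengths of π_52 on ℤ/125ℤ: [100, 20, 4, 1]; 4 cycles in total.
Σ(ℓ_i−1) = 125−4 = 121; sign = (−1)^121 = -1.
Check: (52/125) = -1 by Zolotarev.

-1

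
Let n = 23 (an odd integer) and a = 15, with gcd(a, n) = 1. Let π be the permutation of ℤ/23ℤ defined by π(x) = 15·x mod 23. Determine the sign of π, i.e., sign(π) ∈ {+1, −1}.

Start at x=18: 18 → 17 → 2 → 7 → 13 → 11 → 4 → … (one orbit).
π_15 has 2 disjoint cycles with lengths [22, 1] on {0,…,22}.
Σ(ℓ_i−1) = 23−2 = 21; sign = (−1)^21 = -1.
Via Zolotarev, sign(π_{15}) = (15|23) = -1.

-1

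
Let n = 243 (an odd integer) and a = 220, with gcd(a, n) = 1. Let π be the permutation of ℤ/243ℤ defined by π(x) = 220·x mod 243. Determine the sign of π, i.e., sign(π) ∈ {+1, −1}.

Trace 67: π^k(67) = [67, 160, 208, 76, 196, 109, 166] for k=0..6.
11 cycles of lengths [81, 81, 27, 27, 9, 9, 3, 3, 1, 1, 1].
243 − 11 = 232 transpositions; sign(π) = (−1)^232 = +1.
Check: (220/243) = +1 by Zolotarev.

+1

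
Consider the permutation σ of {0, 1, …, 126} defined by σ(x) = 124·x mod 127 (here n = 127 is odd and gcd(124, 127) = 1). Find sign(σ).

+1

Start at x=11: 11 → 94 → 99 → 84 → 2 → 121 → 18 → … (one orbit).
Decompose π into cycles: lengths [63, 63, 1] (3 cycles, including the fixed point 0).
Σ(ℓ_i−1) = 127−3 = 124; sign = (−1)^124 = +1.
The Jacobi symbol (124|127) = +1 (Zolotarev) agrees.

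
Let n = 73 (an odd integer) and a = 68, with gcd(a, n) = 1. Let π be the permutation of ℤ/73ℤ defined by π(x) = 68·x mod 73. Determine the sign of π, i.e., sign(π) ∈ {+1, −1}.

Trace 17: π^k(17) = [17, 61, 60, 65, 40, 19, 51] for k=0..6.
Decompose π into cycles: lengths [72, 1] (2 cycles, including the fixed point 0).
2 cycles on 73: each ℓ→(−1)^(ℓ−1), product (−1)^71 = -1.
The Jacobi symbol (68|73) = -1 (Zolotarev) agrees.

-1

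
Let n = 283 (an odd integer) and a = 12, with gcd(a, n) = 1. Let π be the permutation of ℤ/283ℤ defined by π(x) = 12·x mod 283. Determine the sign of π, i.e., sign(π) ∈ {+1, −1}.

-1

Trace 15: π^k(15) = [15, 180, 179, 167, 23, 276, 199] for k=0..6.
The orbit structure of x ↦ 12x mod 283: 2 orbits of sizes [282, 1].
Σ(ℓ_i−1) = 283−2 = 281; sign = (−1)^281 = -1.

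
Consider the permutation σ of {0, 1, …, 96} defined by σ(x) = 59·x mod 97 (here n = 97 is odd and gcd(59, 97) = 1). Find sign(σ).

Orbit of 27 under x↦59x: [27, 41, 91, 34, 66, 14, 50]… (length divides ord_97(59)).
Cycle lengths of π_59 on ℤ/97ℤ: [96, 1]; 2 cycles in total.
n − c = 97 − 2 = 95; sign = (−1)^95 = -1.

-1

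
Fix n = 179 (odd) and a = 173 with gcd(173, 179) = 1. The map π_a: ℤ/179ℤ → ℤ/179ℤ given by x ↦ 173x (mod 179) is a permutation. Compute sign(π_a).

+1

Orbit of 70 under x↦173x: [70, 117, 14, 95, 146, 19, 65]… (length divides ord_179(173)).
The orbit structure of x ↦ 173x mod 179: 3 orbits of sizes [89, 89, 1].
With 3 cycles on 179 points, sign = (−1)^{179−3} = +1.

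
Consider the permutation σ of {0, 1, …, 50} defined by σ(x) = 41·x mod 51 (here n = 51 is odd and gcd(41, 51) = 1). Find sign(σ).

Orbit of 19 under x↦41x: [19, 14, 13, 23, 25, 5, 1]… (length divides ord_51(41)).
5 cycles of lengths [16, 16, 16, 2, 1].
5 cycles on 51: each ℓ→(−1)^(ℓ−1), product (−1)^46 = +1.

+1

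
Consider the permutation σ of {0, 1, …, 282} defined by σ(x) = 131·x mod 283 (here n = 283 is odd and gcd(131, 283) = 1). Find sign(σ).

Orbit of 106 under x↦131x: [106, 19, 225, 43, 256, 142, 207]… (length divides ord_283(131)).
Cycle lengths of π_131 on ℤ/283ℤ: [94, 94, 94, 1]; 4 cycles in total.
283 − 4 = 279 transpositions; sign(π) = (−1)^279 = -1.
(131|283)_J = -1 (Zolotarev's lemma cross-check).

-1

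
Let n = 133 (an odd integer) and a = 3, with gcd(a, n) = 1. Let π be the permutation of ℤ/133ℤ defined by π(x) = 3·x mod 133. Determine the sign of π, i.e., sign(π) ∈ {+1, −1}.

+1

Start at x=74: 74 → 89 → 1 → 3 → 9 → 27 → 81 → … (one orbit).
π_3 has 9 disjoint cycles with lengths [18, 18, 18, 18, 18, 18, 18, 6, 1] on {0,…,132}.
With 9 cycles on 133 points, sign = (−1)^{133−9} = +1.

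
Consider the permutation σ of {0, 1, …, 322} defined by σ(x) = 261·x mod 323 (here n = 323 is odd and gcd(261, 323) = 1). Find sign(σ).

+1

Start at x=113: 113 → 100 → 260 → 30 → 78 → 9 → 88 → … (one orbit).
5 cycles of lengths [144, 144, 18, 16, 1].
sign(π) = (−1)^{n − #cycles} = (−1)^{323−5} = (−1)^318 = +1.
(261|323)_J = +1 (Zolotarev's lemma cross-check).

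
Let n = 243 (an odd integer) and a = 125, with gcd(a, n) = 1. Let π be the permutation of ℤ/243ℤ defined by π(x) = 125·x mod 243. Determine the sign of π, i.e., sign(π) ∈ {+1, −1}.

Orbit of 53 under x↦125x: [53, 64, 224, 55, 71, 127, 80]… (length divides ord_243(125)).
Cycle lengths of π_125 on ℤ/243ℤ: [54, 54, 54, 18, 18, 18, 6, 6, 6, 2, 2, 2, 2, 1]; 14 cycles in total.
sign(π) = (−1)^{n − #cycles} = (−1)^{243−14} = (−1)^229 = -1.

-1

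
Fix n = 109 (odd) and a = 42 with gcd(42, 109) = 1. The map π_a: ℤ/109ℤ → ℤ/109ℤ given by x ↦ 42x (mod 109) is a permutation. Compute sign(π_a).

-1

Start at x=2: 2 → 84 → 40 → 45 → 37 → 28 → 86 → … (one orbit).
Cycle lengths of π_42 on ℤ/109ℤ: [108, 1]; 2 cycles in total.
Σ(ℓ_i−1) = 109−2 = 107; sign = (−1)^107 = -1.
Zolotarev: (42|109) = -1, matching the cycle-count sign.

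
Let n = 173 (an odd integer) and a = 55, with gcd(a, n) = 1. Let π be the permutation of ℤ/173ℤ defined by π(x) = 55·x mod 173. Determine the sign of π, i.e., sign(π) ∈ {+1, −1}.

+1

Start at x=136: 136 → 41 → 6 → 157 → 158 → 40 → 124 → … (one orbit).
Cycle type of π: 86×2 + 1; total 3 cycles.
n − c = 173 − 3 = 170; sign = (−1)^170 = +1.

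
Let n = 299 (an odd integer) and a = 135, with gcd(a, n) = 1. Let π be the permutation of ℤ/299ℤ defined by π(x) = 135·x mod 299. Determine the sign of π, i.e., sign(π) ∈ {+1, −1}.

Trace 34: π^k(34) = [34, 105, 122, 25, 86, 248, 291] for k=0..6.
11 cycles of lengths [44, 44, 44, 44, 44, 44, 22, 4, 4, 4, 1].
11 cycles on 299: each ℓ→(−1)^(ℓ−1), product (−1)^288 = +1.

+1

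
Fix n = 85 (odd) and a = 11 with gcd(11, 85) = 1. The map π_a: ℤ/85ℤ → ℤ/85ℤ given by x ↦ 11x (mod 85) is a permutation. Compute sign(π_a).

-1

Trace 41: π^k(41) = [41, 26, 31, 1, 11, 36, 56] for k=0..6.
Cycle lengths of π_11 on ℤ/85ℤ: [16, 16, 16, 16, 16, 1, 1, 1, 1, 1]; 10 cycles in total.
Σ(ℓ_i−1) = 85−10 = 75; sign = (−1)^75 = -1.
Check: (11/85) = -1 by Zolotarev.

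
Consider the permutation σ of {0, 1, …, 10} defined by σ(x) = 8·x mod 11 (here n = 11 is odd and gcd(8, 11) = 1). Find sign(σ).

-1

Orbit of 2 under x↦8x: [2, 5, 7, 1, 8, 9, 6]… (length divides ord_11(8)).
Cycle type of π: 10 + 1; total 2 cycles.
sign(π) = (−1)^{n − #cycles} = (−1)^{11−2} = (−1)^9 = -1.
(8|11)_J = -1 (Zolotarev's lemma cross-check).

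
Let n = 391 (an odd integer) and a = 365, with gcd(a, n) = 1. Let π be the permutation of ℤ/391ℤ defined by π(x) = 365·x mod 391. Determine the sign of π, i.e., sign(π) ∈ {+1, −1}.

Start at x=304: 304 → 307 → 229 → 302 → 359 → 50 → 264 → … (one orbit).
The orbit structure of x ↦ 365x mod 391: 8 orbits of sizes [88, 88, 88, 88, 22, 8, 8, 1].
sign(π) = (−1)^{n − #cycles} = (−1)^{391−8} = (−1)^383 = -1.
Via Zolotarev, sign(π_{365}) = (365|391) = -1.

-1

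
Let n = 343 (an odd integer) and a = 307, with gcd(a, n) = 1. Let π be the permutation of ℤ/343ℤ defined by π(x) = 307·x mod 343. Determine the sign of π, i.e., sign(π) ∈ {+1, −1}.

-1

Orbit of 118 under x↦307x: [118, 211, 293, 85, 27, 57, 6]… (length divides ord_343(307)).
Decompose π into cycles: lengths [98, 98, 98, 14, 14, 14, 2, 2, 2, 1] (10 cycles, including the fixed point 0).
10 cycles on 343: each ℓ→(−1)^(ℓ−1), product (−1)^333 = -1.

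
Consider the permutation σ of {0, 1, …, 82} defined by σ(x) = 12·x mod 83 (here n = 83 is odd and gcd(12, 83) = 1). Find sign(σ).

+1

Orbit of 30 under x↦12x: [30, 28, 4, 48, 78, 23, 27]… (length divides ord_83(12)).
Cycle type of π: 41×2 + 1; total 3 cycles.
Σ(ℓ_i−1) = 83−3 = 80; sign = (−1)^80 = +1.
Zolotarev: (12|83) = +1, matching the cycle-count sign.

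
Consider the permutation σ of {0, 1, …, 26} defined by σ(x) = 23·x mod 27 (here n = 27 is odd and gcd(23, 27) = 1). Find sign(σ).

Start at x=7: 7 → 26 → 4 → 11 → 10 → 14 → 25 → … (one orbit).
The orbit structure of x ↦ 23x mod 27: 4 orbits of sizes [18, 6, 2, 1].
27 − 4 = 23 transpositions; sign(π) = (−1)^23 = -1.
The Jacobi symbol (23|27) = -1 (Zolotarev) agrees.

-1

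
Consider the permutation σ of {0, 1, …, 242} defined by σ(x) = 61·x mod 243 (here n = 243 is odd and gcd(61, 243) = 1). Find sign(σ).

+1

Orbit of 94 under x↦61x: [94, 145, 97, 85, 82, 142, 157]… (length divides ord_243(61)).
Decompose π into cycles: lengths [81, 81, 27, 27, 9, 9, 3, 3, 1, 1, 1] (11 cycles, including the fixed point 0).
11 cycles on 243: each ℓ→(−1)^(ℓ−1), product (−1)^232 = +1.
The Jacobi symbol (61|243) = +1 (Zolotarev) agrees.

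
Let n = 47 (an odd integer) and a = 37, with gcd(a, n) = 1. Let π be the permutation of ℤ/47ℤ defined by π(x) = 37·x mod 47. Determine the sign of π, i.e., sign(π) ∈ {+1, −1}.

+1

Trace 36: π^k(36) = [36, 16, 28, 2, 27, 12, 21] for k=0..6.
The orbit structure of x ↦ 37x mod 47: 3 orbits of sizes [23, 23, 1].
sign(π) = (−1)^{n − #cycles} = (−1)^{47−3} = (−1)^44 = +1.
Via Zolotarev, sign(π_{37}) = (37|47) = +1.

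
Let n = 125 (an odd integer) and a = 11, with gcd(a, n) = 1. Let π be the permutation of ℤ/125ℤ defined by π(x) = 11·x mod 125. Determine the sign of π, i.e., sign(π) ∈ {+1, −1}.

+1

Start at x=96: 96 → 56 → 116 → 26 → 36 → 21 → 106 → … (one orbit).
Cycle type of π: 25×4 + 5×4 + 1×5; total 13 cycles.
Σ(ℓ_i−1) = 125−13 = 112; sign = (−1)^112 = +1.
Zolotarev: (11|125) = +1, matching the cycle-count sign.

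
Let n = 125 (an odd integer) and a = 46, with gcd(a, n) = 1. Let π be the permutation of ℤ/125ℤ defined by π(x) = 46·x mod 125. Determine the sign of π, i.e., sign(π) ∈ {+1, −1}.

Start at x=36: 36 → 31 → 51 → 96 → 41 → 11 → 6 → … (one orbit).
Cycle lengths of π_46 on ℤ/125ℤ: [25, 25, 25, 25, 5, 5, 5, 5, 1, 1, 1, 1, 1]; 13 cycles in total.
13 cycles on 125: each ℓ→(−1)^(ℓ−1), product (−1)^112 = +1.
Via Zolotarev, sign(π_{46}) = (46|125) = +1.

+1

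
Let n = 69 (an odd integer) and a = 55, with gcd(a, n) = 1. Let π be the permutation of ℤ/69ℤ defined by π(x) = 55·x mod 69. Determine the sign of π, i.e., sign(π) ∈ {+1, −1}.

Orbit of 1 under x↦55x: [1, 55, 58, 16, 52, 31, 49]… (length divides ord_69(55)).
π_55 has 9 disjoint cycles with lengths [11, 11, 11, 11, 11, 11, 1, 1, 1] on {0,…,68}.
69 − 9 = 60 transpositions; sign(π) = (−1)^60 = +1.

+1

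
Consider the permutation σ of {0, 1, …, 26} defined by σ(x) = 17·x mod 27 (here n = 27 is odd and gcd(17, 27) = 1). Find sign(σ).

Start at x=10: 10 → 8 → 1 → 17 → 19 → 26 → 10 (one orbit).
The orbit structure of x ↦ 17x mod 27: 8 orbits of sizes [6, 6, 6, 2, 2, 2, 2, 1].
n − c = 27 − 8 = 19; sign = (−1)^19 = -1.
(17|27)_J = -1 (Zolotarev's lemma cross-check).

-1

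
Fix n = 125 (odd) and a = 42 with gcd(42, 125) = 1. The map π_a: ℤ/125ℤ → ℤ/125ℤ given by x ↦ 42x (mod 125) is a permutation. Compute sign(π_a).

-1

Orbit of 122 under x↦42x: [122, 124, 83, 111, 37, 54, 18]… (length divides ord_125(42)).
4 cycles of lengths [100, 20, 4, 1].
125 − 4 = 121 transpositions; sign(π) = (−1)^121 = -1.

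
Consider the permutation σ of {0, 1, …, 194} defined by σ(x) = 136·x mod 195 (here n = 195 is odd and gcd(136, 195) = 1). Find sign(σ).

-1

Trace 181: π^k(181) = [181, 46, 16, 31, 121, 76, 1] for k=0..6.
Cycle lengths of π_136 on ℤ/195ℤ: [12, 12, 12, 12, 12, 12, 12, 12, 12, 12, 12, 12, 12, 12, 12, 1, 1, 1, 1, 1, 1, 1, 1, 1, 1, 1, 1, 1, 1, 1]; 30 cycles in total.
With 30 cycles on 195 points, sign = (−1)^{195−30} = -1.
The Jacobi symbol (136|195) = -1 (Zolotarev) agrees.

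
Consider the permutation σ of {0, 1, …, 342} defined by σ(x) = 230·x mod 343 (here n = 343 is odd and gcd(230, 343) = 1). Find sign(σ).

-1

Start at x=335: 335 → 218 → 62 → 197 → 34 → 274 → 251 → … (one orbit).
The orbit structure of x ↦ 230x mod 343: 10 orbits of sizes [98, 98, 98, 14, 14, 14, 2, 2, 2, 1].
343 − 10 = 333 transpositions; sign(π) = (−1)^333 = -1.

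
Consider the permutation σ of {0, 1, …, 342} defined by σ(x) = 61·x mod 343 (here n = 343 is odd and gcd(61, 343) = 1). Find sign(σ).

Start at x=166: 166 → 179 → 286 → 296 → 220 → 43 → 222 → … (one orbit).
Decompose π into cycles: lengths [294, 42, 6, 1] (4 cycles, including the fixed point 0).
Σ(ℓ_i−1) = 343−4 = 339; sign = (−1)^339 = -1.
Check: (61/343) = -1 by Zolotarev.

-1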